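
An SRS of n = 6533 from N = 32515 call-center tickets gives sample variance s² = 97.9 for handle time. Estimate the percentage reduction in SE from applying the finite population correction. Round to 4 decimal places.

f = n/N = 6533/32515 = 0.20092265.
SE_no-fpc = √(s²/n) = 0.12241511; SE_fpc = √((1−f)s²/n) = 0.10942824.
Ratio = √(1−f) = 0.89391126. Reduction = 100·(1 − 0.89391126) = 10.6089%.

10.6089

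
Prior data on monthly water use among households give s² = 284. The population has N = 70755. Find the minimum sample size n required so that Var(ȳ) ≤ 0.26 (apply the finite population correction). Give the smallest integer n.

1076

Without fpc, n₀ = s²/D = 284/0.26 = 1092.3077.
With fpc, (1 − n/N)·s²/n ≤ D requires n ≥ n₀/(1 + n₀/N) = 1092.3077/(1 + 1092.3077/70755) = 1075.7011.
Rounding up, n = 1076.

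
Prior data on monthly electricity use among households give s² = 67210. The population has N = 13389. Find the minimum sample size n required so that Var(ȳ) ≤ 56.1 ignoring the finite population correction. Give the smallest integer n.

Without fpc, n₀ = s²/D = 67210/56.1 = 1198.0392.
Rounding up, n = 1199.

1199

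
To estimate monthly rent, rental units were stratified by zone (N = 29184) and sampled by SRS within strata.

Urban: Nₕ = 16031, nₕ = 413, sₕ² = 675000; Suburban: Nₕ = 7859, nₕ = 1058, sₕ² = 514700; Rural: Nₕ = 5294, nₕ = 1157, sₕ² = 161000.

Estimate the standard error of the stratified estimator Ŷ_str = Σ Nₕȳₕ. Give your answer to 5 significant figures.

Var(Ŷ_str) = Σₕ Nₕ²(1 − fₕ)sₕ²/nₕ.
Urban: 16031²·(1 − 413/16031)·675000/413 = 4.0920389 × 10^11.
Suburban: 7859²·(1 − 1058/7859)·514700/1058 = 2.6002108 × 10^10.
Rural: 5294²·(1 − 1157/5294)·161000/1157 = 3.0476281 × 10^9.
Sum = 4.3825363 × 10^11.
SE = √(4.3825363 × 10^11) = 662010.

662010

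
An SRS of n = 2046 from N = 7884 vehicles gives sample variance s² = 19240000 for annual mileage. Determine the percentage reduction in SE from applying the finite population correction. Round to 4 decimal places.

f = n/N = 2046/7884 = 0.25951294.
SE_no-fpc = √(s²/n) = 96.972752; SE_fpc = √((1−f)s²/n) = 83.446564.
Ratio = √(1−f) = 0.86051558. Reduction = 100·(1 − 0.86051558) = 13.9484%.

13.9484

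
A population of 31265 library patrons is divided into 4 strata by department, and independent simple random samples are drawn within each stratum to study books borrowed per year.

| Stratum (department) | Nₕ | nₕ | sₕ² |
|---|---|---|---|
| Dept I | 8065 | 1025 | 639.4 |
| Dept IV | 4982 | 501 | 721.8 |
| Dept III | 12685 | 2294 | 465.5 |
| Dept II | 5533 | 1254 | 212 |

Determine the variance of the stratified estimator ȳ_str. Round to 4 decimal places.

0.1006

Var(ȳ_str) = Σₕ Wₕ²(1 − fₕ)sₕ²/nₕ with Wₕ = Nₕ/N, N = 31265.
Dept I: Wₕ = 0.25795618; term = 0.25795618²·(1 − 0.12709237)·639.4/1025 = 0.036233387.
Dept IV: Wₕ = 0.15934751; term = 0.15934751²·(1 − 0.10056202)·721.8/501 = 0.032903413.
Dept III: Wₕ = 0.40572525; term = 0.40572525²·(1 − 0.18084352)·465.5/2294 = 0.027362591.
Dept II: Wₕ = 0.17697105; term = 0.17697105²·(1 − 0.22664016)·212/1254 = 0.0040947219.
Sum = 0.10059411.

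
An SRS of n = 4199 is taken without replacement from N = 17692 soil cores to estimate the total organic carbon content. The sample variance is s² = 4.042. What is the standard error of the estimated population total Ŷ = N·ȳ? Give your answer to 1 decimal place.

Var(Ŷ) = N²·Var(ȳ) = N²·(1 − n/N)·s²/n.
f = 4199/17692 = 0.23733891; Var(ȳ) = 0.76266109·4.042/4199 = 7.341453 × 10^-4.
Var(Ŷ) = 17692² · (7.341453 × 10^-4) = 229792.52.
SE(Ŷ) = √(229792.52) = 479.4.

479.4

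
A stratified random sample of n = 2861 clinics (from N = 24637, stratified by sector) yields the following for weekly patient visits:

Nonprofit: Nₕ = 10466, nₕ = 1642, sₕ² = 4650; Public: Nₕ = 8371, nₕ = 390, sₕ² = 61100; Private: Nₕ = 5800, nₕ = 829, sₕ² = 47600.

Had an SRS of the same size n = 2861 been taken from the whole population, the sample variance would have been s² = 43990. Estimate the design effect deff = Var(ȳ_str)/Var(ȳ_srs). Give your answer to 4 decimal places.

1.5012

Var(ȳ_str) = Σ Wₕ²(1−fₕ)sₕ²/nₕ with Wₕ = Nₕ/24637:
  Nonprofit: (10466/24637)²·(1−1642/10466)·4650/1642 = 0.43087409
  Public: (8371/24637)²·(1−390/8371)·61100/390 = 17.243904
  Private: (5800/24637)²·(1−829/5800)·47600/829 = 2.7273981
  → Var(ȳ_str) = 20.402176.
Var(ȳ_srs) = (1 − 2861/24637)·43990/2861 = 13.590217.
deff = 20.402176 / 13.590217 = 1.5012.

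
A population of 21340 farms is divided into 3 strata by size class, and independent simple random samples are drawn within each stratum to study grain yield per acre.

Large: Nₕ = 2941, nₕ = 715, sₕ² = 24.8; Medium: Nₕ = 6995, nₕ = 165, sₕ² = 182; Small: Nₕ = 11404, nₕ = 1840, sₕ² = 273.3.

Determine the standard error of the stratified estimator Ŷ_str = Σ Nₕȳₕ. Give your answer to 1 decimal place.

8314.2

Var(Ŷ_str) = Σₕ Nₕ²(1 − fₕ)sₕ²/nₕ.
Large: 2941²·(1 − 715/2941)·24.8/715 = 227073.17.
Medium: 6995²·(1 − 165/6995)·182/165 = 5.269821 × 10^7.
Small: 11404²·(1 − 1840/11404)·273.3/1840 = 1.6200133 × 10^7.
Sum = 6.9125416 × 10^7.
SE = √(6.9125416 × 10^7) = 8314.2.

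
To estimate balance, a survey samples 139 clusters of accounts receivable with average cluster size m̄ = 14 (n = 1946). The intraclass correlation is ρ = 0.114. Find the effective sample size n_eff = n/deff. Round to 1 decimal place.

deff = 1 + (14 − 1)·0.114 = 1 + 1.482 = 2.482.
n_eff = 1946 / 2.482 = 784.0.

784.0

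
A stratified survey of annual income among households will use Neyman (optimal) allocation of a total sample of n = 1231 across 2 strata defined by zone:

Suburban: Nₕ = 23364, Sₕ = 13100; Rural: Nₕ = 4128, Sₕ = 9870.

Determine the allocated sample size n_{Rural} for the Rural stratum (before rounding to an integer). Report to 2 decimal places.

144.62

Neyman allocation: nₕ = n·NₕSₕ / Σⱼ NⱼSⱼ.
Σ NⱼSⱼ = 23364·13100 + 4128·9870 = 3.4681176 × 10^8.
n_{Rural} = 1231·4128·9870 / (3.4681176 × 10^8) = 144.62.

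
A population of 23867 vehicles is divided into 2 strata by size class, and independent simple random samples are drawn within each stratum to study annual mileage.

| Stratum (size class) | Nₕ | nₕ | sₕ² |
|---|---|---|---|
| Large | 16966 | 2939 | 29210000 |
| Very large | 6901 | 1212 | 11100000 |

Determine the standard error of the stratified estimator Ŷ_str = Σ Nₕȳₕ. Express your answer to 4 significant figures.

1.651 × 10^6

Var(Ŷ_str) = Σₕ Nₕ²(1 − fₕ)sₕ²/nₕ.
Large: 16966²·(1 − 2939/16966)·29210000/2939 = 2.3652455 × 10^12.
Very large: 6901²·(1 − 1212/6901)·11100000/1212 = 3.5955747 × 10^11.
Sum = 2.724803 × 10^12.
SE = √(2.724803 × 10^12) = 1.651 × 10^6.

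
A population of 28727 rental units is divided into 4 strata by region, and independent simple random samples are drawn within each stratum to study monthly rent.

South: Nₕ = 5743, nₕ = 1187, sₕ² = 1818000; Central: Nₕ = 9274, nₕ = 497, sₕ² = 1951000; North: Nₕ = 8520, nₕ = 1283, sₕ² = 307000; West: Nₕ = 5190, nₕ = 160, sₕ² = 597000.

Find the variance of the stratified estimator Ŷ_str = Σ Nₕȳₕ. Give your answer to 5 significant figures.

Var(Ŷ_str) = Σₕ Nₕ²(1 − fₕ)sₕ²/nₕ.
South: 5743²·(1 − 1187/5743)·1818000/1187 = 4.0074277 × 10^10.
Central: 9274²·(1 − 497/9274)·1951000/497 = 3.1953179 × 10^11.
North: 8520²·(1 − 1283/8520)·307000/1283 = 1.4754004 × 10^10.
West: 5190²·(1 − 160/5190)·597000/160 = 9.7406893 × 10^10.
Sum = 4.7176696 × 10^11.

4.7177 × 10^11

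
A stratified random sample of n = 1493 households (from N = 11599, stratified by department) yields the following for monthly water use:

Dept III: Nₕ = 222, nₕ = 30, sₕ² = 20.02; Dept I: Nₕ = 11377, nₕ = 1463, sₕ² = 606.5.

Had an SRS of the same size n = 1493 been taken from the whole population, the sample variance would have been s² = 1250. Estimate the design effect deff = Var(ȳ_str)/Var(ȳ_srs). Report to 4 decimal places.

0.4767

Var(ȳ_str) = Σ Wₕ²(1−fₕ)sₕ²/nₕ with Wₕ = Nₕ/11599:
  Dept III: (222/11599)²·(1−30/222)·20.02/30 = 2.114248 × 10^-4
  Dept I: (11377/11599)²·(1−1463/11377)·606.5/1463 = 0.34755381
  → Var(ȳ_str) = 0.34776523.
Var(ȳ_srs) = (1 − 1493/11599)·1250/1493 = 0.72947254.
deff = 0.34776523 / 0.72947254 = 0.4767.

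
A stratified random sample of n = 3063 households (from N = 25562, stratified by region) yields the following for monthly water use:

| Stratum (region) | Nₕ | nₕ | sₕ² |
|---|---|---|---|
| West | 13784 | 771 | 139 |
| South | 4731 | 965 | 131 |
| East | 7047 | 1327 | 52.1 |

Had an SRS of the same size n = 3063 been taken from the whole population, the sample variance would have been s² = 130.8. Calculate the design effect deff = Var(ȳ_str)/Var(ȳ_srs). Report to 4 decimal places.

Var(ȳ_str) = Σ Wₕ²(1−fₕ)sₕ²/nₕ with Wₕ = Nₕ/25562:
  West: (13784/25562)²·(1−771/13784)·139/771 = 0.049490684
  South: (4731/25562)²·(1−965/4731)·131/965 = 0.0037015838
  East: (7047/25562)²·(1−1327/7047)·52.1/1327 = 0.0024220184
  → Var(ȳ_str) = 0.055614286.
Var(ȳ_srs) = (1 − 3063/25562)·130.8/3063 = 0.037586262.
deff = 0.055614286 / 0.037586262 = 1.4796.

1.4796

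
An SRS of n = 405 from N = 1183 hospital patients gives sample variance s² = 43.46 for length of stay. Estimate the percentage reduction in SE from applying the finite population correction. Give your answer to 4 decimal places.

18.9044

f = n/N = 405/1183 = 0.34234996.
SE_no-fpc = √(s²/n) = 0.32757998; SE_fpc = √((1−f)s²/n) = 0.26565303.
Ratio = √(1−f) = 0.81095625. Reduction = 100·(1 − 0.81095625) = 18.9044%.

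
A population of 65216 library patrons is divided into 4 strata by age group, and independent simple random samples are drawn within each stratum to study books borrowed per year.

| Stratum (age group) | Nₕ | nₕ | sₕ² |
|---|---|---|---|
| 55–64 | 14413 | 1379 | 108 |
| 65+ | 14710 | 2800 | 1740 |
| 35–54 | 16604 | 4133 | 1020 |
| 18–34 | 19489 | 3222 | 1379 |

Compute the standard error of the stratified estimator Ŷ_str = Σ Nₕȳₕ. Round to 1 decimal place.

17617.4

Var(Ŷ_str) = Σₕ Nₕ²(1 − fₕ)sₕ²/nₕ.
55–64: 14413²·(1 − 1379/14413)·108/1379 = 1.4712673 × 10^7.
65+: 14710²·(1 − 2800/14710)·1740/2800 = 1.0887186 × 10^8.
35–54: 16604²·(1 − 4133/16604)·1020/4133 = 5.1103279 × 10^7.
18–34: 19489²·(1 − 3222/19489)·1379/3222 = 1.3568622 × 10^8.
Sum = 3.1037403 × 10^8.
SE = √(3.1037403 × 10^8) = 17617.4.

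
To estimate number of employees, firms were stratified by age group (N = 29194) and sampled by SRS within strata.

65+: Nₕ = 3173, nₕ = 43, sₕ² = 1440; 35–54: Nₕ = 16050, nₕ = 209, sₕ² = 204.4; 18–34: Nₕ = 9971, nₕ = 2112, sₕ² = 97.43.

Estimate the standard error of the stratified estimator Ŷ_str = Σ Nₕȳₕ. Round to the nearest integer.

24184

Var(Ŷ_str) = Σₕ Nₕ²(1 − fₕ)sₕ²/nₕ.
65+: 3173²·(1 − 43/3173)·1440/43 = 3.3258943 × 10^8.
35–54: 16050²·(1 − 209/16050)·204.4/209 = 2.4865216 × 10^8.
18–34: 9971²·(1 − 2112/9971)·97.43/2112 = 3.6149708 × 10^6.
Sum = 5.8485656 × 10^8.
SE = √(5.8485656 × 10^8) = 24184.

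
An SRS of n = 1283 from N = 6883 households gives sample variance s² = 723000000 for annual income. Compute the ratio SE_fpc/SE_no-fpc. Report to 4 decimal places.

0.9020

f = n/N = 1283/6883 = 0.18640128.
SE_no-fpc = √(s²/n) = 750.68169; SE_fpc = √((1−f)s²/n) = 677.11268.
Ratio = √(1−f) = 0.90199707.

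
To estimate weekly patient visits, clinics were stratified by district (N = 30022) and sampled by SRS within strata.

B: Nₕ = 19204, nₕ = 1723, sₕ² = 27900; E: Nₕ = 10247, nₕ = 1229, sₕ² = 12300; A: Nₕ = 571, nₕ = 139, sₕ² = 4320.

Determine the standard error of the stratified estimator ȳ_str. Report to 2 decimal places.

Var(ȳ_str) = Σₕ Wₕ²(1 − fₕ)sₕ²/nₕ with Wₕ = Nₕ/N, N = 30022.
B: Wₕ = 0.63966425; term = 0.63966425²·(1 − 0.08972089)·27900/1723 = 6.0311156.
E: Wₕ = 0.34131637; term = 0.34131637²·(1 − 0.11993754)·12300/1229 = 1.0260794.
A: Wₕ = 0.01901939; term = 0.01901939²·(1 − 0.24343257)·4320/139 = 0.0085056902.
Sum = 7.0657007.
SE = √(7.0657007) = 2.66.

2.66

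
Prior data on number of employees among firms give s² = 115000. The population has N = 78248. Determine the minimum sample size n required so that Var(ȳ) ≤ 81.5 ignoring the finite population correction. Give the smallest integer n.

Without fpc, n₀ = s²/D = 115000/81.5 = 1411.0429.
Rounding up, n = 1412.

1412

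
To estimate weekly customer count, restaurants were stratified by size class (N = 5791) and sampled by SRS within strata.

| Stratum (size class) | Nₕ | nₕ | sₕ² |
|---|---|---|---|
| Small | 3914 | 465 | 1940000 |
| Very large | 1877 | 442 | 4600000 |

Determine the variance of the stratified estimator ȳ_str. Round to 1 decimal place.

2515.3

Var(ȳ_str) = Σₕ Wₕ²(1 − fₕ)sₕ²/nₕ with Wₕ = Nₕ/N, N = 5791.
Small: Wₕ = 0.67587636; term = 0.67587636²·(1 − 0.11880429)·1940000/465 = 1679.4059.
Very large: Wₕ = 0.32412364; term = 0.32412364²·(1 − 0.23548215)·4600000/442 = 835.88129.
Sum = 2515.2872.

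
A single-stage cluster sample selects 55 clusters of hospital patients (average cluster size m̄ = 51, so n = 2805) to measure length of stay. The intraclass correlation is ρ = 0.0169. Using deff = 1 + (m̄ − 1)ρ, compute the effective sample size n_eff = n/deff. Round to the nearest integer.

deff = 1 + (51 − 1)·0.0169 = 1 + 0.845 = 1.845.
n_eff = 2805 / 1.845 = 1520.

1520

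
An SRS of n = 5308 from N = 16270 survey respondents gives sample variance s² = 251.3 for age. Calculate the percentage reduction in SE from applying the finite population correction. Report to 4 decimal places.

f = n/N = 5308/16270 = 0.32624462.
SE_no-fpc = √(s²/n) = 0.21758592; SE_fpc = √((1−f)s²/n) = 0.17860019.
Ratio = √(1−f) = 0.82082603. Reduction = 100·(1 − 0.82082603) = 17.9174%.

17.9174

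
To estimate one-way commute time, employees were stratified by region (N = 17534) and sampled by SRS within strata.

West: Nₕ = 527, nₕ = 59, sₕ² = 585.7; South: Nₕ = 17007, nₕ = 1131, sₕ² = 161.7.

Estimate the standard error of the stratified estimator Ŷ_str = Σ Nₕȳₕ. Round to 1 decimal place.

6407.1

Var(Ŷ_str) = Σₕ Nₕ²(1 − fₕ)sₕ²/nₕ.
West: 527²·(1 − 59/527)·585.7/59 = 2.4483848 × 10^6.
South: 17007²·(1 − 1131/17007)·161.7/1131 = 3.860257 × 10^7.
Sum = 4.1050955 × 10^7.
SE = √(4.1050955 × 10^7) = 6407.1.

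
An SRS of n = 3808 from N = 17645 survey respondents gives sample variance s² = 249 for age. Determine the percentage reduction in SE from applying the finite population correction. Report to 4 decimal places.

11.4456

f = n/N = 3808/17645 = 0.21581184.
SE_no-fpc = √(s²/n) = 0.25571206; SE_fpc = √((1−f)s²/n) = 0.22644427.
Ratio = √(1−f) = 0.88554399. Reduction = 100·(1 − 0.88554399) = 11.4456%.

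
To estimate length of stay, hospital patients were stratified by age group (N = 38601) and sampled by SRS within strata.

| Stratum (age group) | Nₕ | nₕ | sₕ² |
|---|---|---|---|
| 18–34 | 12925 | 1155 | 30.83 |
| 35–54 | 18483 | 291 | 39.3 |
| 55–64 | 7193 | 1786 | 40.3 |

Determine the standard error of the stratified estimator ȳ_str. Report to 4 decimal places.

Var(ȳ_str) = Σₕ Wₕ²(1 − fₕ)sₕ²/nₕ with Wₕ = Nₕ/N, N = 38601.
18–34: Wₕ = 0.33483589; term = 0.33483589²·(1 − 0.08936170)·30.83/1155 = 0.0027252192.
35–54: Wₕ = 0.47882179; term = 0.47882179²·(1 − 0.01574420)·39.3/291 = 0.030475817.
55–64: Wₕ = 0.18634232; term = 0.18634232²·(1 − 0.24829696)·40.3/1786 = 5.8896964 × 10^-4.
Sum = 0.033790006.
SE = √(0.033790006) = 0.1838.

0.1838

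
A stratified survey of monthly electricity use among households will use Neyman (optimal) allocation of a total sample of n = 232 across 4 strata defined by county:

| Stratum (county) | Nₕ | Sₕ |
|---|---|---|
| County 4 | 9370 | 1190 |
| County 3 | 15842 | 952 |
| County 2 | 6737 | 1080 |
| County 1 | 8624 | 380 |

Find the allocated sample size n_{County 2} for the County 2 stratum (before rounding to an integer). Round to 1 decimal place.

Neyman allocation: nₕ = n·NₕSₕ / Σⱼ NⱼSⱼ.
Σ NⱼSⱼ = 9370·1190 + 15842·952 + 6737·1080 + 8624·380 = 3.6784964 × 10^7.
n_{County 2} = 232·6737·1080 / (3.6784964 × 10^7) = 45.9.

45.9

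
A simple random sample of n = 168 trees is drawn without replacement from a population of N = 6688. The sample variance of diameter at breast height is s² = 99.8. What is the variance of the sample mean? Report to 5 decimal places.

Under SRS without replacement, Var(ȳ) = (1 − f)·s²/n with f = n/N = 168/6688 = 0.02511962.
Var(ȳ) = (1 − 0.02511962)·99.8/168 = 0.97488038·0.59404762 = 0.57912537.

0.57913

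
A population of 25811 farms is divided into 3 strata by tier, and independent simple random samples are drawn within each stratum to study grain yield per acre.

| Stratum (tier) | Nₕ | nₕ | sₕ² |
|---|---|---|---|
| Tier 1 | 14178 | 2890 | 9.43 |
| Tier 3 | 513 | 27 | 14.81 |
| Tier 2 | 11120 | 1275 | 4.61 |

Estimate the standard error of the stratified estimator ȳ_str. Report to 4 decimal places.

0.0398

Var(ȳ_str) = Σₕ Wₕ²(1 − fₕ)sₕ²/nₕ with Wₕ = Nₕ/N, N = 25811.
Tier 1: Wₕ = 0.54930069; term = 0.54930069²·(1 − 0.20383693)·9.43/2890 = 7.8385577 × 10^-4.
Tier 3: Wₕ = 0.01987525; term = 0.01987525²·(1 − 0.05263158)·14.81/27 = 2.0527462 × 10^-4.
Tier 2: Wₕ = 0.43082407; term = 0.43082407²·(1 − 0.11465827)·4.61/1275 = 5.941575 × 10^-4.
Sum = 0.0015832879.
SE = √(0.0015832879) = 0.0398.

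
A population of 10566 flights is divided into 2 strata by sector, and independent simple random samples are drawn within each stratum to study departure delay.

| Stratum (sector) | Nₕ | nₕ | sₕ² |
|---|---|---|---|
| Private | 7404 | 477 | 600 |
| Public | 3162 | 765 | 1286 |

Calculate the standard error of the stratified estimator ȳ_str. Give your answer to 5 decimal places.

Var(ȳ_str) = Σₕ Wₕ²(1 − fₕ)sₕ²/nₕ with Wₕ = Nₕ/N, N = 10566.
Private: Wₕ = 0.70073822; term = 0.70073822²·(1 − 0.06442464)·600/477 = 0.57786083.
Public: Wₕ = 0.29926178; term = 0.29926178²·(1 − 0.24193548)·1286/765 = 0.11412695.
Sum = 0.69198778.
SE = √(0.69198778) = 0.83186.

0.83186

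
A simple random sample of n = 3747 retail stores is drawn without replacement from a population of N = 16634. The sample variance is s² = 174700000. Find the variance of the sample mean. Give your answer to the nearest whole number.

Under SRS without replacement, Var(ȳ) = (1 − f)·s²/n with f = n/N = 3747/16634 = 0.22526151.
Var(ȳ) = (1 − 0.22526151)·174700000/3747 = 0.77473849·46623.966 = 36121.381.

36121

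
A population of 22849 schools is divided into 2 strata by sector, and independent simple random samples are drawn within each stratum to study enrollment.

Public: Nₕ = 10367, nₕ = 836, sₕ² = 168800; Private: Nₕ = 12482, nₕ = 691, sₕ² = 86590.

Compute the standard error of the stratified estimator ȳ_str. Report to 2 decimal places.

8.58

Var(ȳ_str) = Σₕ Wₕ²(1 − fₕ)sₕ²/nₕ with Wₕ = Nₕ/N, N = 22849.
Public: Wₕ = 0.45371789; term = 0.45371789²·(1 − 0.08064049)·168800/836 = 38.214074.
Private: Wₕ = 0.54628211; term = 0.54628211²·(1 − 0.05535972)·86590/691 = 35.325646.
Sum = 73.53972.
SE = √(73.53972) = 8.58.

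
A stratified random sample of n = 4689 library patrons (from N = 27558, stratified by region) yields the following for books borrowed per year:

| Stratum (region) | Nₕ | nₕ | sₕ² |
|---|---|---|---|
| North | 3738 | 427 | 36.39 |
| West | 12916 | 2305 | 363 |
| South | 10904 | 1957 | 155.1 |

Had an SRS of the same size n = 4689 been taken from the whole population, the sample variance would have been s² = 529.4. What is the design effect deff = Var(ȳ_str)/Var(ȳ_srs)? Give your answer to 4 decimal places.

0.4268

Var(ȳ_str) = Σ Wₕ²(1−fₕ)sₕ²/nₕ with Wₕ = Nₕ/27558:
  North: (3738/27558)²·(1−427/3738)·36.39/427 = 0.0013888562
  West: (12916/27558)²·(1−2305/12916)·363/2305 = 0.028420038
  South: (10904/27558)²·(1−1957/10904)·155.1/1957 = 0.010180963
  → Var(ȳ_str) = 0.039989857.
Var(ȳ_srs) = (1 − 4689/27558)·529.4/4689 = 0.093692145.
deff = 0.039989857 / 0.093692145 = 0.4268.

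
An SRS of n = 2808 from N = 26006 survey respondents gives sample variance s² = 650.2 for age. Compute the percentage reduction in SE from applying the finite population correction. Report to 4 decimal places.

5.5529

f = n/N = 2808/26006 = 0.10797508.
SE_no-fpc = √(s²/n) = 0.48119924; SE_fpc = √((1−f)s²/n) = 0.45447858.
Ratio = √(1−f) = 0.94447071. Reduction = 100·(1 − 0.94447071) = 5.5529%.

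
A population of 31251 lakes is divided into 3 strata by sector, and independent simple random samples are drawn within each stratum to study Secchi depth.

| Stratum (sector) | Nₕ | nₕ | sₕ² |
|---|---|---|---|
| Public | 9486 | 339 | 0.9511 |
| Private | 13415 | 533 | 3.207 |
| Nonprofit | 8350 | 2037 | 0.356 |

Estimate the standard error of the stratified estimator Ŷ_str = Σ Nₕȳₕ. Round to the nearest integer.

1137

Var(Ŷ_str) = Σₕ Nₕ²(1 − fₕ)sₕ²/nₕ.
Public: 9486²·(1 − 339/9486)·0.9511/339 = 243437.95.
Private: 13415²·(1 − 533/13415)·3.207/533 = 1.0397902 × 10^6.
Nonprofit: 8350²·(1 − 2037/8350)·0.356/2037 = 9212.5792.
Sum = 1.2924407 × 10^6.
SE = √(1.2924407 × 10^6) = 1137.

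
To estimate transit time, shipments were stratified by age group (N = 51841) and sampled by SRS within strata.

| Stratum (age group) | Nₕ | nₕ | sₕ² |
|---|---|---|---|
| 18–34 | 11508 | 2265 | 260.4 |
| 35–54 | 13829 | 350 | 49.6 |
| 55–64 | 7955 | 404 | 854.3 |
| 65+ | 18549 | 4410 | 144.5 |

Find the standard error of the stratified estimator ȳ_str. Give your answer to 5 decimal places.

Var(ȳ_str) = Σₕ Wₕ²(1 − fₕ)sₕ²/nₕ with Wₕ = Nₕ/N, N = 51841.
18–34: Wₕ = 0.22198646; term = 0.22198646²·(1 − 0.19681960)·260.4/2265 = 0.0045502875.
35–54: Wₕ = 0.26675797; term = 0.26675797²·(1 − 0.02530913)·49.6/350 = 0.0098291359.
55–64: Wₕ = 0.15344997; term = 0.15344997²·(1 − 0.05078567)·854.3/404 = 0.047263617.
65+: Wₕ = 0.35780560; term = 0.35780560²·(1 − 0.23774867)·144.5/4410 = 0.0031975822.
Sum = 0.064840623.
SE = √(0.064840623) = 0.25464.

0.25464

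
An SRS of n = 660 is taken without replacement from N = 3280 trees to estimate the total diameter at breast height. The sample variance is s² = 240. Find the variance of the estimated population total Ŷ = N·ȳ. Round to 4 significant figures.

3.125 × 10^6

Var(Ŷ) = N²·Var(ȳ) = N²·(1 − n/N)·s²/n.
f = 660/3280 = 0.20121951; Var(ȳ) = 0.79878049·240/660 = 0.29046563.
Var(Ŷ) = 3280² · 0.29046563 = 3.1249454 × 10^6.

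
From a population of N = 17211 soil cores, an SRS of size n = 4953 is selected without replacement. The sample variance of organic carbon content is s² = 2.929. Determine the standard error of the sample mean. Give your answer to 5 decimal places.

0.02052

Under SRS without replacement, Var(ȳ) = (1 − f)·s²/n with f = n/N = 4953/17211 = 0.28778107.
Var(ȳ) = (1 − 0.28778107)·2.929/4953 = 0.71221893·5.9135877 × 10^-4 = 4.2117691 × 10^-4.
SE(ȳ) = √(4.2117691 × 10^-4) = 0.02052.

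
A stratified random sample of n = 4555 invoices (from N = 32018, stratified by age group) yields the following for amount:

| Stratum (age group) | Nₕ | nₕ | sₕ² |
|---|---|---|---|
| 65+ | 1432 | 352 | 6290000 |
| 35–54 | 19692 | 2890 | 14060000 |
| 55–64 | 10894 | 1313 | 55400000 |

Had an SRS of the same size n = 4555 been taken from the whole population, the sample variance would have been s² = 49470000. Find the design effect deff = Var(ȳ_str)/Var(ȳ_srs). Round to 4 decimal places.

0.6326

Var(ȳ_str) = Σ Wₕ²(1−fₕ)sₕ²/nₕ with Wₕ = Nₕ/32018:
  65+: (1432/32018)²·(1−352/1432)·6290000/352 = 26.957918
  35–54: (19692/32018)²·(1−2890/19692)·14060000/2890 = 1570.1816
  55–64: (10894/32018)²·(1−1313/10894)·55400000/1313 = 4295.9068
  → Var(ȳ_str) = 5893.0463.
Var(ȳ_srs) = (1 − 4555/32018)·49470000/4555 = 9315.5244.
deff = 5893.0463 / 9315.5244 = 0.6326.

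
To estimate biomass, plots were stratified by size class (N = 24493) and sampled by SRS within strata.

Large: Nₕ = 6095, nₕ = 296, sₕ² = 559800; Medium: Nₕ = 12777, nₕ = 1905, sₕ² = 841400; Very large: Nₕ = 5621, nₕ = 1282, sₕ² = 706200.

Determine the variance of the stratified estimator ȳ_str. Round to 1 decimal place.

236.1

Var(ȳ_str) = Σₕ Wₕ²(1 − fₕ)sₕ²/nₕ with Wₕ = Nₕ/N, N = 24493.
Large: Wₕ = 0.24884661; term = 0.24884661²·(1 − 0.04856440)·559800/296 = 111.42536.
Medium: Wₕ = 0.52165925; term = 0.52165925²·(1 − 0.14909603)·841400/1905 = 102.27321.
Very large: Wₕ = 0.22949414; term = 0.22949414²·(1 − 0.22807330)·706200/1282 = 22.395407.
Sum = 236.09398.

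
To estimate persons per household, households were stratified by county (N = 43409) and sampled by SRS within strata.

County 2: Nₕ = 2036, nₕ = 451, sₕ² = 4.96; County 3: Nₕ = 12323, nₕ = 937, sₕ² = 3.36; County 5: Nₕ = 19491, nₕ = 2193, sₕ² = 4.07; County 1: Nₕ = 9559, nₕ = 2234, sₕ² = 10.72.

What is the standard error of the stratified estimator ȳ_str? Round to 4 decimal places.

Var(ȳ_str) = Σₕ Wₕ²(1 − fₕ)sₕ²/nₕ with Wₕ = Nₕ/N, N = 43409.
County 2: Wₕ = 0.04690272; term = 0.04690272²·(1 − 0.22151277)·4.96/451 = 1.8834436 × 10^-5.
County 3: Wₕ = 0.28388122; term = 0.28388122²·(1 − 0.07603668)·3.36/937 = 2.6701014 × 10^-4.
County 5: Wₕ = 0.44900827; term = 0.44900827²·(1 − 0.11251347)·4.07/2193 = 3.3206739 × 10^-4.
County 1: Wₕ = 0.22020779; term = 0.22020779²·(1 − 0.23370645)·10.72/2234 = 1.7830854 × 10^-4.
Sum = 7.9622051 × 10^-4.
SE = √(7.9622051 × 10^-4) = 0.0282.

0.0282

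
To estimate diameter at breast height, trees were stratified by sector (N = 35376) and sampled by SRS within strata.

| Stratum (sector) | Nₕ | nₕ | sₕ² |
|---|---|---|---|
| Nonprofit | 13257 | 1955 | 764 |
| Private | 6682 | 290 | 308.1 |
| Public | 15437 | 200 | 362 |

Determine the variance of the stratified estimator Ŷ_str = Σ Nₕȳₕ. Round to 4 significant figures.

Var(Ŷ_str) = Σₕ Nₕ²(1 − fₕ)sₕ²/nₕ.
Nonprofit: 13257²·(1 − 1955/13257)·764/1955 = 5.8552731 × 10^7.
Private: 6682²·(1 − 290/6682)·308.1/290 = 4.5377121 × 10^7.
Public: 15437²·(1 − 200/15437)·362/200 = 4.2573656 × 10^8.
Sum = 5.2966641 × 10^8.

5.297 × 10^8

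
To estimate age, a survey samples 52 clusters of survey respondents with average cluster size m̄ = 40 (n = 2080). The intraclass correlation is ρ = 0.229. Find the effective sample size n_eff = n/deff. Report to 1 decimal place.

deff = 1 + (40 − 1)·0.229 = 1 + 8.931 = 9.931.
n_eff = 2080 / 9.931 = 209.4.

209.4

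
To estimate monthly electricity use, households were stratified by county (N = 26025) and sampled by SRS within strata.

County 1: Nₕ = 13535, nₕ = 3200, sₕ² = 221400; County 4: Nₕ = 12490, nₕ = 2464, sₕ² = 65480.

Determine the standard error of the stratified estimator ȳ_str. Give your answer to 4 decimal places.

Var(ȳ_str) = Σₕ Wₕ²(1 − fₕ)sₕ²/nₕ with Wₕ = Nₕ/N, N = 26025.
County 1: Wₕ = 0.52007685; term = 0.52007685²·(1 − 0.23642409)·221400/3200 = 14.28943.
County 4: Wₕ = 0.47992315; term = 0.47992315²·(1 − 0.19727782)·65480/2464 = 4.9133379.
Sum = 19.202768.
SE = √(19.202768) = 4.3821.

4.3821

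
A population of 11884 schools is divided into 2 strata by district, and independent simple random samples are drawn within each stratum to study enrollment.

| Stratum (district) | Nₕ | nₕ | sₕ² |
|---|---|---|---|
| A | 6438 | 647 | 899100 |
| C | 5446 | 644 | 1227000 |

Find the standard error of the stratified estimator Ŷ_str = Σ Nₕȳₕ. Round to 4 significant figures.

318800

Var(Ŷ_str) = Σₕ Nₕ²(1 − fₕ)sₕ²/nₕ.
A: 6438²·(1 − 647/6438)·899100/647 = 5.1809363 × 10^10.
C: 5446²·(1 − 644/5446)·1227000/644 = 4.9826283 × 10^10.
Sum = 1.0163565 × 10^11.
SE = √(1.0163565 × 10^11) = 318800.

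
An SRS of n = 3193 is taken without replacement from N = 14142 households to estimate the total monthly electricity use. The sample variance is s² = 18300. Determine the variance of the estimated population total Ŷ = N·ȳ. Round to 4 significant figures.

Var(Ŷ) = N²·Var(ȳ) = N²·(1 − n/N)·s²/n.
f = 3193/14142 = 0.22578136; Var(ȳ) = 0.77421864·18300/3193 = 4.4372694.
Var(Ŷ) = 14142² · 4.4372694 = 8.8743686 × 10^8.

8.874 × 10^8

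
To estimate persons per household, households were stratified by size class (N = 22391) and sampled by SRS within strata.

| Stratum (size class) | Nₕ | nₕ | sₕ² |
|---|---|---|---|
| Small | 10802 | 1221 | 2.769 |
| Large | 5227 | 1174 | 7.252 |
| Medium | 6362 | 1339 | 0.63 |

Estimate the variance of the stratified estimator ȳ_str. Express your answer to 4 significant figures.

7.591 × 10^-4

Var(ȳ_str) = Σₕ Wₕ²(1 − fₕ)sₕ²/nₕ with Wₕ = Nₕ/N, N = 22391.
Small: Wₕ = 0.48242597; term = 0.48242597²·(1 − 0.11303462)·2.769/1221 = 4.6813954 × 10^-4.
Large: Wₕ = 0.23344201; term = 0.23344201²·(1 − 0.22460302)·7.252/1174 = 2.6101882 × 10^-4.
Medium: Wₕ = 0.28413202; term = 0.28413202²·(1 − 0.21046841)·0.63/1339 = 2.9989542 × 10^-5.
Sum = 7.591479 × 10^-4.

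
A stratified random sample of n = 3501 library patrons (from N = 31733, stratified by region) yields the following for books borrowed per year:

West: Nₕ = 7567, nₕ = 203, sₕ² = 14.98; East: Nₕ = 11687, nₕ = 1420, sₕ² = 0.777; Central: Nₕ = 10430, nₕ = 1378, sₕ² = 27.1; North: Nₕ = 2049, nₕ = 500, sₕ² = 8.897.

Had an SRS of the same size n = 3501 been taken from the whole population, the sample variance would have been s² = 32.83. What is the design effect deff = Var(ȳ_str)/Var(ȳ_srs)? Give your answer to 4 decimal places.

Var(ȳ_str) = Σ Wₕ²(1−fₕ)sₕ²/nₕ with Wₕ = Nₕ/31733:
  West: (7567/31733)²·(1−203/7567)·14.98/203 = 0.0040834856
  East: (11687/31733)²·(1−1420/11687)·0.777/1420 = 6.5201414 × 10^-5
  Central: (10430/31733)²·(1−1378/10430)·27.1/1378 = 0.0018438546
  North: (2049/31733)²·(1−500/2049)·8.897/500 = 5.6084738 × 10^-5
  → Var(ȳ_str) = 0.0060486264.
Var(ȳ_srs) = (1 − 3501/31733)·32.83/3501 = 0.0083427511.
deff = 0.0060486264 / 0.0083427511 = 0.7250.

0.7250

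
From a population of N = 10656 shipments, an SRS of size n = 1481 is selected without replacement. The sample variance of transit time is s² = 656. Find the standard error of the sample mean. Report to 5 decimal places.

0.61756

Under SRS without replacement, Var(ȳ) = (1 − f)·s²/n with f = n/N = 1481/10656 = 0.13898273.
Var(ȳ) = (1 − 0.13898273)·656/1481 = 0.86101727·0.44294396 = 0.3813824.
SE(ȳ) = √(0.3813824) = 0.61756.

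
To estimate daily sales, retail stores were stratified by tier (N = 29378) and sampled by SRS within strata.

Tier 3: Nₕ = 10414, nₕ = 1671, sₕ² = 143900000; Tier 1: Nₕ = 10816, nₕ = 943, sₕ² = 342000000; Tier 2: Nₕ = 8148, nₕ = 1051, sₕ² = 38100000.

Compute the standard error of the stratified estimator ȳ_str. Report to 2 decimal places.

Var(ȳ_str) = Σₕ Wₕ²(1 − fₕ)sₕ²/nₕ with Wₕ = Nₕ/N, N = 29378.
Tier 3: Wₕ = 0.35448295; term = 0.35448295²·(1 − 0.16045708)·143900000/1671 = 9084.8538.
Tier 1: Wₕ = 0.36816666; term = 0.36816666²·(1 − 0.08718565)·342000000/943 = 44873.069.
Tier 2: Wₕ = 0.27735040; term = 0.27735040²·(1 − 0.12898871)·38100000/1051 = 2428.8664.
Sum = 56386.789.
SE = √(56386.789) = 237.46.

237.46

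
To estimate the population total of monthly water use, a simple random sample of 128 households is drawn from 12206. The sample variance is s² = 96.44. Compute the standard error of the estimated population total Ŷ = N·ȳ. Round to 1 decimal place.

Var(Ŷ) = N²·Var(ȳ) = N²·(1 − n/N)·s²/n.
f = 128/12206 = 0.01048665; Var(ȳ) = 0.98951335·96.44/128 = 0.74553647.
Var(Ŷ) = 12206² · 0.74553647 = 1.1107482 × 10^8.
SE(Ŷ) = √(1.1107482 × 10^8) = 10539.2.

10539.2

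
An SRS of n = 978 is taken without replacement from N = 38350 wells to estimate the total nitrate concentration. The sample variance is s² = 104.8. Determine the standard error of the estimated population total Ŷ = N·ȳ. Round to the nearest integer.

12393

Var(Ŷ) = N²·Var(ȳ) = N²·(1 − n/N)·s²/n.
f = 978/38350 = 0.02550196; Var(ȳ) = 0.97449804·104.8/978 = 0.10442474.
Var(Ŷ) = 38350² · 0.10442474 = 1.5357981 × 10^8.
SE(Ŷ) = √(1.5357981 × 10^8) = 12393.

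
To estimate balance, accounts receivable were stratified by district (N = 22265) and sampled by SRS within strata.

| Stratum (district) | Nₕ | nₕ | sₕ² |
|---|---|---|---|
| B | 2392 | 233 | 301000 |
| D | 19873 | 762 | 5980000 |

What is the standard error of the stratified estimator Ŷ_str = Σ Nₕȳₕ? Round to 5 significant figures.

Var(Ŷ_str) = Σₕ Nₕ²(1 − fₕ)sₕ²/nₕ.
B: 2392²·(1 − 233/2392)·301000/233 = 6.6715139 × 10^9.
D: 19873²·(1 − 762/19873)·5980000/762 = 2.980527 × 10^12.
Sum = 2.9871985 × 10^12.
SE = √(2.9871985 × 10^12) = 1.7284 × 10^6.

1.7284 × 10^6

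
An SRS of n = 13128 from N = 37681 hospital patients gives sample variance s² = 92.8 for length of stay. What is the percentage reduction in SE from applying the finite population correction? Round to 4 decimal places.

19.2782

f = n/N = 13128/37681 = 0.34839840.
SE_no-fpc = √(s²/n) = 0.084076515; SE_fpc = √((1−f)s²/n) = 0.067868113.
Ratio = √(1−f) = 0.80721844. Reduction = 100·(1 − 0.80721844) = 19.2782%.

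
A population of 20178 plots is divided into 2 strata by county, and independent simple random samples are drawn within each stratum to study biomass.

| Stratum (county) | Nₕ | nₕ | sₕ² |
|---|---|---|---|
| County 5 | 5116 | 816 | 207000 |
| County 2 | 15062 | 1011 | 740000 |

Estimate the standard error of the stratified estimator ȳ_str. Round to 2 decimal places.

Var(ȳ_str) = Σₕ Wₕ²(1 − fₕ)sₕ²/nₕ with Wₕ = Nₕ/N, N = 20178.
County 5: Wₕ = 0.25354346; term = 0.25354346²·(1 − 0.15949961)·207000/816 = 13.706386.
County 2: Wₕ = 0.74645654; term = 0.74645654²·(1 − 0.06712256)·740000/1011 = 380.46456.
Sum = 394.17095.
SE = √(394.17095) = 19.85.

19.85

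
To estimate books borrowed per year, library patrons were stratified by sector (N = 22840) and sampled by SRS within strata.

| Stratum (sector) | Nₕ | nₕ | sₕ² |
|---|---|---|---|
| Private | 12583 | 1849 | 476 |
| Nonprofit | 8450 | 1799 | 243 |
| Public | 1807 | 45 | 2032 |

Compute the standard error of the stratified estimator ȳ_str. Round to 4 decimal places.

Var(ȳ_str) = Σₕ Wₕ²(1 − fₕ)sₕ²/nₕ with Wₕ = Nₕ/N, N = 22840.
Private: Wₕ = 0.55091944; term = 0.55091944²·(1 − 0.14694429)·476/1849 = 0.066653603.
Nonprofit: Wₕ = 0.36996497; term = 0.36996497²·(1 − 0.21289941)·243/1799 = 0.01455213.
Public: Wₕ = 0.07911559; term = 0.07911559²·(1 − 0.02490315)·2032/45 = 0.27560243.
Sum = 0.35680816.
SE = √(0.35680816) = 0.5973.

0.5973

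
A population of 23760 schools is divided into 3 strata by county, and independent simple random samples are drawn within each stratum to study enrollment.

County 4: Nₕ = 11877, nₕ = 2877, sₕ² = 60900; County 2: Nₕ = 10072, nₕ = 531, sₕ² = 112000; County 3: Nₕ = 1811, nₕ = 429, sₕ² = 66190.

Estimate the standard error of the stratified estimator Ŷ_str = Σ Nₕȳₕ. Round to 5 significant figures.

151390

Var(Ŷ_str) = Σₕ Nₕ²(1 − fₕ)sₕ²/nₕ.
County 4: 11877²·(1 − 2877/11877)·60900/2877 = 2.2626985 × 10^9.
County 2: 10072²·(1 − 531/10072)·112000/531 = 2.0269037 × 10^10.
County 3: 1811²·(1 − 429/1811)·66190/429 = 3.8615493 × 10^8.
Sum = 2.291789 × 10^10.
SE = √(2.291789 × 10^10) = 151390.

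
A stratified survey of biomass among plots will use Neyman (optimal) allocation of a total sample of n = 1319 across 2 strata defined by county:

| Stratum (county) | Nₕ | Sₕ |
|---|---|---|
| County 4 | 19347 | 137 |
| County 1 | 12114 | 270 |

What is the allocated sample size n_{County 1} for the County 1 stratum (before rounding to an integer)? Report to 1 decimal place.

Neyman allocation: nₕ = n·NₕSₕ / Σⱼ NⱼSⱼ.
Σ NⱼSⱼ = 19347·137 + 12114·270 = 5.921319 × 10^6.
n_{County 1} = 1319·12114·270 / (5.921319 × 10^6) = 728.6.

728.6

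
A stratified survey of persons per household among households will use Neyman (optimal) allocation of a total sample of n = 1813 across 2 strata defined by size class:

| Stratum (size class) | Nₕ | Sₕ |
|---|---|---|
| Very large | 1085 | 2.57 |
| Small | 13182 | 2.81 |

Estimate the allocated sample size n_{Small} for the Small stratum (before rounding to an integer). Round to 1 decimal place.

Neyman allocation: nₕ = n·NₕSₕ / Σⱼ NⱼSⱼ.
Σ NⱼSⱼ = 1085·2.57 + 13182·2.81 = 39829.87.
n_{Small} = 1813·13182·2.81 / 39829.87 = 1686.1.

1686.1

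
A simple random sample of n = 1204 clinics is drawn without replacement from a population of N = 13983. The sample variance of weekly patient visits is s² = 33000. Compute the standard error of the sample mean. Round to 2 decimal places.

Under SRS without replacement, Var(ȳ) = (1 − f)·s²/n with f = n/N = 1204/13983 = 0.08610456.
Var(ȳ) = (1 − 0.08610456)·33000/1204 = 0.91389544·27.408638 = 25.048629.
SE(ȳ) = √(25.048629) = 5.00.

5.00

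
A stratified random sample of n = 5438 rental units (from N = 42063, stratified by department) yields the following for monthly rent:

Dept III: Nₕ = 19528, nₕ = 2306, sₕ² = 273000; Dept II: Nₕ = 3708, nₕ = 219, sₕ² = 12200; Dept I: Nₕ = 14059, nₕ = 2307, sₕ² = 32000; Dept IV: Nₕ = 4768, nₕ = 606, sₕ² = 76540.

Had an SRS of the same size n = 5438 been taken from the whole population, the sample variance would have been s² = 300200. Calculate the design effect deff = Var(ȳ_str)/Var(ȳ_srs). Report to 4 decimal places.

Var(ȳ_str) = Σ Wₕ²(1−fₕ)sₕ²/nₕ with Wₕ = Nₕ/42063:
  Dept III: (19528/42063)²·(1−2306/19528)·273000/2306 = 22.503196
  Dept II: (3708/42063)²·(1−219/3708)·12200/219 = 0.40733893
  Dept I: (14059/42063)²·(1−2307/14059)·32000/2307 = 1.2952933
  Dept IV: (4768/42063)²·(1−606/4768)·76540/606 = 1.416621
  → Var(ȳ_str) = 25.622449.
Var(ȳ_srs) = (1 − 5438/42063)·300200/5438 = 48.067205.
deff = 25.622449 / 48.067205 = 0.5331.

0.5331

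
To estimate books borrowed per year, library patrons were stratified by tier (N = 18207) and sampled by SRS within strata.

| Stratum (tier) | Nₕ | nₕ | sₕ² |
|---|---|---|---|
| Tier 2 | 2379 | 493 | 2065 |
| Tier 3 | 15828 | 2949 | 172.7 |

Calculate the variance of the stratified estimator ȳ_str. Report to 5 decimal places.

0.09271

Var(ȳ_str) = Σₕ Wₕ²(1 − fₕ)sₕ²/nₕ with Wₕ = Nₕ/N, N = 18207.
Tier 2: Wₕ = 0.13066403; term = 0.13066403²·(1 − 0.20722993)·2065/493 = 0.056693397.
Tier 3: Wₕ = 0.86933597; term = 0.86933597²·(1 − 0.18631539)·172.7/2949 = 0.036012143.
Sum = 0.09270554.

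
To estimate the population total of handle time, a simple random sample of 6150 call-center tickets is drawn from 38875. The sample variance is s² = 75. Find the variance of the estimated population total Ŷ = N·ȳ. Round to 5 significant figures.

1.5514 × 10^7

Var(Ŷ) = N²·Var(ȳ) = N²·(1 − n/N)·s²/n.
f = 6150/38875 = 0.15819936; Var(ȳ) = 0.84180064·75/6150 = 0.010265862.
Var(Ŷ) = 38875² · 0.010265862 = 1.5514444 × 10^7.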